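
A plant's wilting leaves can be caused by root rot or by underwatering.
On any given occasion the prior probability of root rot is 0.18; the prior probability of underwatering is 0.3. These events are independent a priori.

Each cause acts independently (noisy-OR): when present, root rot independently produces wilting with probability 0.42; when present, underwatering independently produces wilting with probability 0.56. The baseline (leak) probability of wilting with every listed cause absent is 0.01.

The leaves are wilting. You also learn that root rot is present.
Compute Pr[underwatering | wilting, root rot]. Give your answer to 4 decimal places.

Under noisy-OR, P(wilting | causes) = 1 − (1−0.01)·∏(1−qᵢ) over the active causes.
By total probability over both values of underwatering:
  P(wilting | root rot) = 0.4258·0.7 + 0.747352·0.3
        = 0.298060 + 0.224206 = 0.522266
The terms with underwatering present sum to 0.224206, so
  P(underwatering | wilting, root rot) = 0.224206 / 0.522266 ≈ 0.4293

Pr[underwatering | wilting, root rot] ≈ 0.4293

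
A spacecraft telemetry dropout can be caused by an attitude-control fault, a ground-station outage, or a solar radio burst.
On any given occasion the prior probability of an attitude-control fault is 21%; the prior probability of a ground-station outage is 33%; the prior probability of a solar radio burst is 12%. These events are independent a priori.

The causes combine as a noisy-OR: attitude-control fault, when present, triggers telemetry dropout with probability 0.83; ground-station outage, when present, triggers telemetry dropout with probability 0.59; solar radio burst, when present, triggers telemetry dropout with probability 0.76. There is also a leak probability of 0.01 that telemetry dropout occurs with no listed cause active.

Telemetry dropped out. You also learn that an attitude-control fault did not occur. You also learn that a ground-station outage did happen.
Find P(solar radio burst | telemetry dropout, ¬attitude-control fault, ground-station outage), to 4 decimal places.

P(solar radio burst | telemetry dropout, ¬attitude-control fault, ground-station outage) ≈ 0.1716

Under noisy-OR, P(telemetry dropout | causes) = 1 − (1−0.01)·∏(1−qᵢ) over the active causes.
Sum P(telemetry dropout|·) weighted by the priors over both values of solar radio burst:
  P(telemetry dropout | ¬attitude-control fault, ground-station outage) = 0.5941×0.88 + 0.902584×0.12
        = 0.522808 + 0.108310 = 0.631118
Configurations with solar radio burst contribute 0.108310, so
  P(solar radio burst | telemetry dropout, ¬attitude-control fault, ground-station outage) = 0.108310 / 0.631118 ≈ 0.1716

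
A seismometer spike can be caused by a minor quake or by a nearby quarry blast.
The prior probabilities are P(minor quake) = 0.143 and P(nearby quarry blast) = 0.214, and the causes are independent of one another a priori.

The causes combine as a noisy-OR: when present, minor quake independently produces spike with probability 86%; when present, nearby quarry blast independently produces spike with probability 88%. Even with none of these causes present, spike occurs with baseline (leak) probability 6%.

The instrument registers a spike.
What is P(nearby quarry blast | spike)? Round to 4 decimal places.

P(nearby quarry blast | spike) ≈ 0.5828

Under noisy-OR, P(spike | causes) = 1 − (1−0.06)·∏(1−qᵢ) over the active causes.
P(spike) = 0.06×0.857×0.786 + 0.8872×0.857×0.214 + 0.8684×0.143×0.786 + 0.984208×0.143×0.214 = 0.040416 + 0.162711 + 0.097606 + 0.030119 = 0.330852
The nearby quarry blast-present share is 0.162711 + 0.030119 = 0.192830.
P(nearby quarry blast | spike) = 0.192830 / 0.330852 ≈ 0.5828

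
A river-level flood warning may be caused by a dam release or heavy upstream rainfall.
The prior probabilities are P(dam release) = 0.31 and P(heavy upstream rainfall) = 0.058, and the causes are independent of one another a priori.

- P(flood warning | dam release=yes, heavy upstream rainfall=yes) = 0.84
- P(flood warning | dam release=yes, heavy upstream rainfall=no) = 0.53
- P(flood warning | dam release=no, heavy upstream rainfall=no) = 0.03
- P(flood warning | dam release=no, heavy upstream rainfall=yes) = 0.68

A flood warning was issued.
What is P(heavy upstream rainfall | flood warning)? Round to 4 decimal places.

P(heavy upstream rainfall | flood warning) ≈ 0.1954

For the numerator, keep only heavy upstream rainfall=true terms: 0.027214 + 0.015103 = 0.042317
Normalizer over all consistent configurations: 0.03·0.69·0.942 + 0.68·0.69·0.058 + 0.53·0.31·0.942 + 0.84·0.31·0.058 = 0.216587
P(heavy upstream rainfall | flood warning) = 0.042317/0.216587 ≈ 0.1954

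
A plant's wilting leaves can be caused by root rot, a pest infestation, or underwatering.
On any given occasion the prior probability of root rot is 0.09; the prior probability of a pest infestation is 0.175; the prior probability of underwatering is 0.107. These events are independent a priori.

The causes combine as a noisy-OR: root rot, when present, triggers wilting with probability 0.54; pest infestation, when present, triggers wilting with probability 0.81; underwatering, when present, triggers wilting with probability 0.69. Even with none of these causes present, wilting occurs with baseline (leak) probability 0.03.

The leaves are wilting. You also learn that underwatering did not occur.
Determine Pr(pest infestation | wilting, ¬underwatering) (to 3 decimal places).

Pr(pest infestation | wilting, ¬underwatering) ≈ 0.694

Under noisy-OR, P(wilting | causes) = 1 − (1−0.03)·∏(1−qᵢ) over the active causes.
P(wilting | ¬underwatering) = 0.03×0.91×0.825 + 0.8157×0.91×0.175 + 0.5538×0.09×0.825 + 0.915222×0.09×0.175 = 0.022523 + 0.129900 + 0.041120 + 0.014415 = 0.207958
Restricting to configurations with pest infestation present: 0.129900 + 0.014415 = 0.144315.
Hence the posterior is 0.144315/0.207958 ≈ 0.694.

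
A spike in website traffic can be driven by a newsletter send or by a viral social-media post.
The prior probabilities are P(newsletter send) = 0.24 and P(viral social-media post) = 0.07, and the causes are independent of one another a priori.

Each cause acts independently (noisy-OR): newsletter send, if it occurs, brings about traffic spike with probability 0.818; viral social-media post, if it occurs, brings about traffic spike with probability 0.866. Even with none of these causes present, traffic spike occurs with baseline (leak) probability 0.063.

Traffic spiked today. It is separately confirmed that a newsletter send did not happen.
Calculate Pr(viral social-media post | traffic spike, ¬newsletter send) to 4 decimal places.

Pr(viral social-media post | traffic spike, ¬newsletter send) ≈ 0.5109

Under noisy-OR, P(traffic spike | causes) = 1 − (1−0.063)·∏(1−qᵢ) over the active causes.
Enumerate both values of viral social-media post and weight by the priors:
  P(traffic spike | ¬newsletter send) = 0.063·0.93 + 0.874442·0.07
        = 0.058590 + 0.061211 = 0.119801
Configurations with viral social-media post contribute 0.061211, so
  P(viral social-media post | traffic spike, ¬newsletter send) = 0.061211 / 0.119801 ≈ 0.5109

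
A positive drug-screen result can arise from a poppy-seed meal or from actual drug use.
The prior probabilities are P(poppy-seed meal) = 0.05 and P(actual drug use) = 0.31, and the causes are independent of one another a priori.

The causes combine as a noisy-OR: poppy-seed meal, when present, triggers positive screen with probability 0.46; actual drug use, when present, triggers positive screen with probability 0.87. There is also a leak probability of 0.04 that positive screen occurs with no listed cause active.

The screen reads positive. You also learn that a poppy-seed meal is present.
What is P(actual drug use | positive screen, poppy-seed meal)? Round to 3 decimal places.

P(actual drug use | positive screen, poppy-seed meal) ≈ 0.465

Under noisy-OR, P(positive screen | causes) = 1 − (1−0.04)·∏(1−qᵢ) over the active causes.
Enumerate both values of actual drug use and weight by the priors:
  P(positive screen | poppy-seed meal) = 0.4816×0.69 + 0.932608×0.31
        = 0.332304 + 0.289108 = 0.621412
Configurations with actual drug use contribute 0.289108, so
  P(actual drug use | positive screen, poppy-seed meal) = 0.289108 / 0.621412 ≈ 0.465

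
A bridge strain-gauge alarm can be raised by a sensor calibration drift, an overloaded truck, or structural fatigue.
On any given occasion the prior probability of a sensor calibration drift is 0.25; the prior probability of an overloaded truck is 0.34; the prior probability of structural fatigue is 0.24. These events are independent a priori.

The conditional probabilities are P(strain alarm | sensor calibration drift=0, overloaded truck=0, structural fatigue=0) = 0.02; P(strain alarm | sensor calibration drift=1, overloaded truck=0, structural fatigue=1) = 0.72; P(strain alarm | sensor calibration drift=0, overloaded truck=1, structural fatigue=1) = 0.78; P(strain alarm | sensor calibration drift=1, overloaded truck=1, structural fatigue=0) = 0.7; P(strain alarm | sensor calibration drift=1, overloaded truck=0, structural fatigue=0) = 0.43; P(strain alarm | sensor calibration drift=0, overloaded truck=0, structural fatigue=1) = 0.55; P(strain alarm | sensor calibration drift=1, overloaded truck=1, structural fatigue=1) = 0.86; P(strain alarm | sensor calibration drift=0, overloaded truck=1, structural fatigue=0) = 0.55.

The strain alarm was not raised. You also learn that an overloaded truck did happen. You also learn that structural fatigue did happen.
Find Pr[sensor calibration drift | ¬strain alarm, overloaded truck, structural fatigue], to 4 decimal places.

Numerator (weight on configurations with sensor calibration drift): 0.14·0.25 = 0.035000
Normalizer over all consistent configurations: 0.22·0.75 + 0.14·0.25 = 0.200000
P(sensor calibration drift | ¬strain alarm, overloaded truck, structural fatigue) = 0.035000/0.200000 ≈ 0.1750

Pr[sensor calibration drift | ¬strain alarm, overloaded truck, structural fatigue] ≈ 0.1750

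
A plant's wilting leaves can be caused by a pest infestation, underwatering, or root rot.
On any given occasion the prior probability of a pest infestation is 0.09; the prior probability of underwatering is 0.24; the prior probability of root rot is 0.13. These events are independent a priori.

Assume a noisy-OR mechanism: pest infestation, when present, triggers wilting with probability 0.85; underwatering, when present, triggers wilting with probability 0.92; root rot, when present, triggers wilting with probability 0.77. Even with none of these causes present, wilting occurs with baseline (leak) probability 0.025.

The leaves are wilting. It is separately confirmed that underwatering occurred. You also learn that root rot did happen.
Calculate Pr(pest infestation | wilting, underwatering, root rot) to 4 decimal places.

Under noisy-OR, P(wilting | causes) = 1 − (1−0.025)·∏(1−qᵢ) over the active causes.
P(wilting | underwatering, root rot) = 0.98206*0.91 + 0.997309*0.09 = 0.893675 + 0.089758 = 0.983433
Restricting to configurations with pest infestation present: 0.997309*0.09 = 0.089758.
P(pest infestation | wilting, underwatering, root rot) = 0.089758 / 0.983433 ≈ 0.0913

Pr(pest infestation | wilting, underwatering, root rot) ≈ 0.0913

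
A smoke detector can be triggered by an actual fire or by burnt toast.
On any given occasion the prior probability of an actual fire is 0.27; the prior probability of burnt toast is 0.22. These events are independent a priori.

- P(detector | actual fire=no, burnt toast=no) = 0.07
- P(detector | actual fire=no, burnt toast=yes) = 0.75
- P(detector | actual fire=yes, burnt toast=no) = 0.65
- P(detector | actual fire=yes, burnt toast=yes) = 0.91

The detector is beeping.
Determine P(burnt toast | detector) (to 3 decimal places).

Sum P(detector|·) weighted by the priors over the 4 (actual fire, burnt toast) configurations:
  P(detector) = 0.07·0.73·0.78 + 0.75·0.73·0.22 + 0.65·0.27·0.78 + 0.91·0.27·0.22
        = 0.039858 + 0.120450 + 0.136890 + 0.054054 = 0.351252
The terms with burnt toast present sum to 0.174504, so
  P(burnt toast | detector) = 0.174504 / 0.351252 ≈ 0.497

P(burnt toast | detector) ≈ 0.497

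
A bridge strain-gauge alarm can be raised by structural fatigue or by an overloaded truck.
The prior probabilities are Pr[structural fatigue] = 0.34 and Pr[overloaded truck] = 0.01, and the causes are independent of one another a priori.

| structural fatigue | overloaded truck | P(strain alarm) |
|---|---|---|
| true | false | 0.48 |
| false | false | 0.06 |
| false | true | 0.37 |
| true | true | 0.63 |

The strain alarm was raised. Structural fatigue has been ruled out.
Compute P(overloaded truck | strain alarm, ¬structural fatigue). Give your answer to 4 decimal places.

P(overloaded truck | strain alarm, ¬structural fatigue) ≈ 0.0586

Sum P(strain alarm|·) weighted by the priors over both values of overloaded truck:
  P(strain alarm | ¬structural fatigue) = 0.06·0.99 + 0.37·0.01
        = 0.059400 + 0.003700 = 0.063100
Keeping only the overloaded truck-present terms gives 0.003700, so
  P(overloaded truck | strain alarm, ¬structural fatigue) = 0.003700 / 0.063100 ≈ 0.0586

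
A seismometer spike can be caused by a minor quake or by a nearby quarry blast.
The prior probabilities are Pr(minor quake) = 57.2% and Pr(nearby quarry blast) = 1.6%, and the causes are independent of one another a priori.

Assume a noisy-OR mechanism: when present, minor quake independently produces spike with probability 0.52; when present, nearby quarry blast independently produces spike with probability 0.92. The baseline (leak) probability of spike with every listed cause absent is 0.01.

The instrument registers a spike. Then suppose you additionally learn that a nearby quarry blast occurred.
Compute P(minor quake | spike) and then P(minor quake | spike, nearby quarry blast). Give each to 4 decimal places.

P(minor quake | spike) ≈ 0.9666; P(minor quake | spike, nearby quarry blast) ≈ 0.5827

Under noisy-OR, P(spike | causes) = 1 − (1−0.01)·∏(1−qᵢ) over the active causes.
For the numerator, keep only minor quake=true terms: 0.295383 + 0.008804 = 0.304187
Normalizer over all consistent configurations: 0.01×0.428×0.984 + 0.9208×0.428×0.016 + 0.5248×0.572×0.984 + 0.961984×0.572×0.016 = 0.314705
Posterior = 0.304187 / 0.314705 ≈ 0.9666

Now condition on the additional information:
Weight on minor quake=true, given the evidence: 0.961984×0.572 = 0.550255
Denominator P(spike | nearby quarry blast): 0.9208×0.428 + 0.961984×0.572 = 0.944357
P(minor quake | spike, nearby quarry blast) = 0.550255/0.944357 ≈ 0.5827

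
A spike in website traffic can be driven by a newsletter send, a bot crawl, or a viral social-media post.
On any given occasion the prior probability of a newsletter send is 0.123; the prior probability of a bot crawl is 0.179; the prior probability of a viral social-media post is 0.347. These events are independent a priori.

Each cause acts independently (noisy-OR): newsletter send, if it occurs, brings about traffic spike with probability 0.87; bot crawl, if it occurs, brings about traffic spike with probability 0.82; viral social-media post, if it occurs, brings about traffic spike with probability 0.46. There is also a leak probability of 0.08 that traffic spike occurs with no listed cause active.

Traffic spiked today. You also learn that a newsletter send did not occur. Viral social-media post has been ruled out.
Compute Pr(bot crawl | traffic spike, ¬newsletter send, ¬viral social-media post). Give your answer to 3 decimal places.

Pr(bot crawl | traffic spike, ¬newsletter send, ¬viral social-media post) ≈ 0.695

Under noisy-OR, P(traffic spike | causes) = 1 − (1−0.08)·∏(1−qᵢ) over the active causes.
By total probability over both values of bot crawl:
  P(traffic spike | ¬newsletter send, ¬viral social-media post) = 0.08×0.821 + 0.8344×0.179
        = 0.065680 + 0.149358 = 0.215038
Keeping only the bot crawl-present terms gives 0.149358, so
  P(bot crawl | traffic spike, ¬newsletter send, ¬viral social-media post) = 0.149358 / 0.215038 ≈ 0.695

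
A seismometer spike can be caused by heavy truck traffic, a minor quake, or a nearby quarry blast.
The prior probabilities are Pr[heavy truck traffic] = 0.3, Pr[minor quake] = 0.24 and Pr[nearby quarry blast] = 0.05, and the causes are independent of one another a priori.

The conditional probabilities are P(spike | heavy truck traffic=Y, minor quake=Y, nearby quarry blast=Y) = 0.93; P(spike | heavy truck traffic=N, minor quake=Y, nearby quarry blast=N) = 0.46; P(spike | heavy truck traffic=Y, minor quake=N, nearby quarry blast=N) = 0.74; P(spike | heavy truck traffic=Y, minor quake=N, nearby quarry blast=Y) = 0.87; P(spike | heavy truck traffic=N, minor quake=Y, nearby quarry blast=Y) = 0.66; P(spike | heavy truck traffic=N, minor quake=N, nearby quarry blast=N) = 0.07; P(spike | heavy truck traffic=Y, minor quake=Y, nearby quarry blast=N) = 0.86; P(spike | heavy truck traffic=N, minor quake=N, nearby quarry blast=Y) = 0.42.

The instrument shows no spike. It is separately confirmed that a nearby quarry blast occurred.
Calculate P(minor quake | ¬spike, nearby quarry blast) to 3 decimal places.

P(¬spike | nearby quarry blast) = 0.58·0.7·0.76 + 0.34·0.7·0.24 + 0.13·0.3·0.76 + 0.07·0.3·0.24 = 0.308560 + 0.057120 + 0.029640 + 0.005040 = 0.400360
Restricting to configurations with minor quake present: 0.057120 + 0.005040 = 0.062160.
So P(minor quake | ¬spike, nearby quarry blast) = 0.062160/0.400360 ≈ 0.155.

P(minor quake | ¬spike, nearby quarry blast) ≈ 0.155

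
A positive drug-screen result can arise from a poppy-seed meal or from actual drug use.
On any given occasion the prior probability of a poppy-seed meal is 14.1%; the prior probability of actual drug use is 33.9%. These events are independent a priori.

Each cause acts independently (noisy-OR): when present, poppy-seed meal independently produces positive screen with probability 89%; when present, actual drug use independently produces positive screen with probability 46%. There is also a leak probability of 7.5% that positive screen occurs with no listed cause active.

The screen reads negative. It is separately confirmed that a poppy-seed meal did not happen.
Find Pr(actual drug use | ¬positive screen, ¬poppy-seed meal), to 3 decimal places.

Under noisy-OR, P(positive screen | causes) = 1 − (1−0.075)·∏(1−qᵢ) over the active causes.
For the numerator, keep only actual drug use=true terms: 0.4995*0.339 = 0.169331
The normalizing constant is 0.925*0.661 + 0.4995*0.339 = 0.780756
Posterior = 0.169331 / 0.780756 ≈ 0.217

Pr(actual drug use | ¬positive screen, ¬poppy-seed meal) ≈ 0.217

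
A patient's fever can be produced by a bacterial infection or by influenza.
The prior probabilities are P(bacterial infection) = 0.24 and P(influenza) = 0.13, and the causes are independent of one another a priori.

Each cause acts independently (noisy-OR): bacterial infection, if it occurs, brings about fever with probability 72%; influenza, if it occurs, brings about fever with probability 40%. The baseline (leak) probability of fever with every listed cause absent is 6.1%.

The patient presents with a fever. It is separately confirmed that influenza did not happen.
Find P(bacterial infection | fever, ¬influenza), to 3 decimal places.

Under noisy-OR, P(fever | causes) = 1 − (1−0.061)·∏(1−qᵢ) over the active causes.
P(fever | ¬influenza) = 0.061×0.76 + 0.73708×0.24 = 0.046360 + 0.176899 = 0.223259
Of this, 0.176899 comes from 0.73708×0.24 (the bacterial infection=true cases).
So P(bacterial infection | fever, ¬influenza) = 0.176899/0.223259 ≈ 0.792.

P(bacterial infection | fever, ¬influenza) ≈ 0.792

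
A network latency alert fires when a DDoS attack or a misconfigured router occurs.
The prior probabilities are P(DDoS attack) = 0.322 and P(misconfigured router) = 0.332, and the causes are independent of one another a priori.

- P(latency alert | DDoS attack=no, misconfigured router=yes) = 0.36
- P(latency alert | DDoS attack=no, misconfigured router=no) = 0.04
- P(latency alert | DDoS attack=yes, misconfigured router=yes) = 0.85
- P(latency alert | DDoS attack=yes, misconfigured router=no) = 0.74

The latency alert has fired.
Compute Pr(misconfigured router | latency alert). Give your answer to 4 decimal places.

Pr(misconfigured router | latency alert) ≈ 0.4923

P(latency alert) = 0.04*0.678*0.668 + 0.36*0.678*0.332 + 0.74*0.322*0.668 + 0.85*0.322*0.332 = 0.018116 + 0.081035 + 0.159171 + 0.090868 = 0.349190
Of this, 0.171903 comes from 0.081035 + 0.090868 (the misconfigured router=true cases).
P(misconfigured router | latency alert) = 0.171903 / 0.349190 ≈ 0.4923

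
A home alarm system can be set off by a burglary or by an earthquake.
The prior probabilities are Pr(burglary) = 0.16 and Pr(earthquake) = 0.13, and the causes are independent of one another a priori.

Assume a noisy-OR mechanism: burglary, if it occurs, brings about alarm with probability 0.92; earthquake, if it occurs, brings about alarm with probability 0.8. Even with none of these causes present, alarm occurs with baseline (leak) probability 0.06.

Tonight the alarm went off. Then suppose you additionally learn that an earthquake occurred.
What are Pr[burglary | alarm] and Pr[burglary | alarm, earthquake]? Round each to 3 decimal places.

Pr[burglary | alarm] ≈ 0.530; Pr[burglary | alarm, earthquake] ≈ 0.188

Under noisy-OR, P(alarm | causes) = 1 − (1−0.06)·∏(1−qᵢ) over the active causes.
Enumerate the 4 (burglary, earthquake) configurations and weight by the priors:
  P(alarm) = 0.06*0.84*0.87 + 0.812*0.84*0.13 + 0.9248*0.16*0.87 + 0.98496*0.16*0.13
        = 0.043848 + 0.088670 + 0.128732 + 0.020487 = 0.281737
Configurations with burglary contribute 0.149219, so
  P(burglary | alarm) = 0.149219 / 0.281737 ≈ 0.530

Now condition on the additional information:
Enumerate both values of burglary and weight by the priors:
  P(alarm | earthquake) = 0.812*0.84 + 0.98496*0.16
        = 0.682080 + 0.157594 = 0.839674
The terms with burglary present sum to 0.157594, so
  P(burglary | alarm, earthquake) = 0.157594 / 0.839674 ≈ 0.188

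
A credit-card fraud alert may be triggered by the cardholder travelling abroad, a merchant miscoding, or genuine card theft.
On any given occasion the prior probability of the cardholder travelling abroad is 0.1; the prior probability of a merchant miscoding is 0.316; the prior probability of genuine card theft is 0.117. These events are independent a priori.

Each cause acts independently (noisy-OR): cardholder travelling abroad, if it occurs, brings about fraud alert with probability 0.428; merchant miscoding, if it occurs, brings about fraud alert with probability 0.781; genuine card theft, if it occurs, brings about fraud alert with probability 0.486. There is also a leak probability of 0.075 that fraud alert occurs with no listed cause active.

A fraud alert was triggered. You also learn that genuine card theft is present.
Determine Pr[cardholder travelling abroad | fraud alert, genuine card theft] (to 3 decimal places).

Pr[cardholder travelling abroad | fraud alert, genuine card theft] ≈ 0.121

Under noisy-OR, P(fraud alert | causes) = 1 − (1−0.075)·∏(1−qᵢ) over the active causes.
By total probability over the 4 (cardholder travelling abroad, merchant miscoding) configurations:
  P(fraud alert | genuine card theft) = 0.52455·0.9·0.684 + 0.895876·0.9·0.316 + 0.728043·0.1·0.684 + 0.940441·0.1·0.316
        = 0.322913 + 0.254787 + 0.049798 + 0.029718 = 0.657216
The terms with cardholder travelling abroad present sum to 0.079516, so
  P(cardholder travelling abroad | fraud alert, genuine card theft) = 0.079516 / 0.657216 ≈ 0.121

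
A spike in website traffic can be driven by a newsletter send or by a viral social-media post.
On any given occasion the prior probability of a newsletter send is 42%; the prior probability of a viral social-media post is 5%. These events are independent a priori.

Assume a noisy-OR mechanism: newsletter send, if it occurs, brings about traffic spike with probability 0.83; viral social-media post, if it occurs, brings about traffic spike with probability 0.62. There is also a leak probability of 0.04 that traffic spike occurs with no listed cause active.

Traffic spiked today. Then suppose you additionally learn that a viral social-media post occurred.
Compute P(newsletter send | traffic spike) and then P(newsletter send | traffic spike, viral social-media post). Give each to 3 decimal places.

Under noisy-OR, P(traffic spike | causes) = 1 − (1−0.04)·∏(1−qᵢ) over the active causes.
P(traffic spike) = 0.04·0.58·0.95 + 0.6352·0.58·0.05 + 0.8368·0.42·0.95 + 0.937984·0.42·0.05 = 0.022040 + 0.018421 + 0.333883 + 0.019698 = 0.394042
The newsletter send-present share is 0.333883 + 0.019698 = 0.353581.
P(newsletter send | traffic spike) = 0.353581 / 0.394042 ≈ 0.897

Now also conditioning on viral social-media post=true:
P(traffic spike | viral social-media post) = 0.6352×0.58 + 0.937984×0.42 = 0.368416 + 0.393953 = 0.762369
Of this, 0.393953 comes from 0.937984×0.42 (the newsletter send=true cases).
So P(newsletter send | traffic spike, viral social-media post) = 0.393953/0.762369 ≈ 0.517.
— viral social-media post explains away the evidence for newsletter send.

P(newsletter send | traffic spike) ≈ 0.897; P(newsletter send | traffic spike, viral social-media post) ≈ 0.517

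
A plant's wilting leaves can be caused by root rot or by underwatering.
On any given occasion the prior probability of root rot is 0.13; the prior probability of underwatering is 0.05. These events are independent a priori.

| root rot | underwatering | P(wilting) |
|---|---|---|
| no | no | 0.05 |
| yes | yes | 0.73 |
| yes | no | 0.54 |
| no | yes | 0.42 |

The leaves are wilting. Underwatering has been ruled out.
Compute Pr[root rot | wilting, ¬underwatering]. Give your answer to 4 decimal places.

Enumerate both values of root rot and weight by the priors:
  P(wilting | ¬underwatering) = 0.05×0.87 + 0.54×0.13
        = 0.043500 + 0.070200 = 0.113700
Configurations with root rot contribute 0.070200, so
  P(root rot | wilting, ¬underwatering) = 0.070200 / 0.113700 ≈ 0.6174

Pr[root rot | wilting, ¬underwatering] ≈ 0.6174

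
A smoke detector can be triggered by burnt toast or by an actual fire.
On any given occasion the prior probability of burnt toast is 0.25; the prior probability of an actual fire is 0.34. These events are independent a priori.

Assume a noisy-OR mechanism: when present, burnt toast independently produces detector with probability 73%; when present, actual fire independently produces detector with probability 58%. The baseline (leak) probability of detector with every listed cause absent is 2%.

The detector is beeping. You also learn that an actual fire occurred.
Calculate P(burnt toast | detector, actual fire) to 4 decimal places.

Under noisy-OR, P(detector | causes) = 1 − (1−0.02)·∏(1−qᵢ) over the active causes.
P(detector | actual fire) = 0.5884*0.75 + 0.888868*0.25 = 0.441300 + 0.222217 = 0.663517
Of this, 0.222217 comes from 0.888868*0.25 (the burnt toast=true cases).
P(burnt toast | detector, actual fire) = 0.222217 / 0.663517 ≈ 0.3349

P(burnt toast | detector, actual fire) ≈ 0.3349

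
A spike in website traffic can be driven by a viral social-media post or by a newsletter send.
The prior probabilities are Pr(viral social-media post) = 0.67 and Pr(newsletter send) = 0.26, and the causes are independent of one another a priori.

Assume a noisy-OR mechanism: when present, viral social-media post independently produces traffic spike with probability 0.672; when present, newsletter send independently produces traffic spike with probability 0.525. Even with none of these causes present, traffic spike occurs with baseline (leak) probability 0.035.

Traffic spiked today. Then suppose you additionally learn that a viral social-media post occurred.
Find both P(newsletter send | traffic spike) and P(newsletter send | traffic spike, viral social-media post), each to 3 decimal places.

Under noisy-OR, P(traffic spike | causes) = 1 − (1−0.035)·∏(1−qᵢ) over the active causes.
Numerator (weight on configurations with newsletter send): 0.046471 + 0.148010 = 0.194481
Denominator P(traffic spike): 0.035·0.33·0.74 + 0.541625·0.33·0.26 + 0.68348·0.67·0.74 + 0.849653·0.67·0.26 = 0.541897
Posterior = 0.194481 / 0.541897 ≈ 0.359

Now condition on the additional information:
By total probability over both values of newsletter send:
  P(traffic spike | viral social-media post) = 0.68348·0.74 + 0.849653·0.26
        = 0.505775 + 0.220910 = 0.726685
Configurations with newsletter send contribute 0.220910, so
  P(newsletter send | traffic spike, viral social-media post) = 0.220910 / 0.726685 ≈ 0.304
This is intercausal reasoning (explaining away): once viral social-media post accounts for the traffic spike, newsletter send becomes less likely.

P(newsletter send | traffic spike) ≈ 0.359; P(newsletter send | traffic spike, viral social-media post) ≈ 0.304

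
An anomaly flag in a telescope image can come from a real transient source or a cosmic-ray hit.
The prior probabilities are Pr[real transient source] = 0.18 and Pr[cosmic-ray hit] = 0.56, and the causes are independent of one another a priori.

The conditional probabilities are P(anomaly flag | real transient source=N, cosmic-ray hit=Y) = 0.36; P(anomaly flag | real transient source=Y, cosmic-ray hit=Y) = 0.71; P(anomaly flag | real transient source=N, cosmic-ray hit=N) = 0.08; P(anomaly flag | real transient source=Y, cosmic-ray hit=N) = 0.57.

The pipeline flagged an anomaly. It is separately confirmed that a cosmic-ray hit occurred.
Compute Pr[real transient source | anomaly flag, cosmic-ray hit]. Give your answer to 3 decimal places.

P(anomaly flag | cosmic-ray hit) = 0.36·0.82 + 0.71·0.18 = 0.295200 + 0.127800 = 0.423000
Restricting to configurations with real transient source present: 0.71·0.18 = 0.127800.
P(real transient source | anomaly flag, cosmic-ray hit) = 0.127800 / 0.423000 ≈ 0.302

Pr[real transient source | anomaly flag, cosmic-ray hit] ≈ 0.302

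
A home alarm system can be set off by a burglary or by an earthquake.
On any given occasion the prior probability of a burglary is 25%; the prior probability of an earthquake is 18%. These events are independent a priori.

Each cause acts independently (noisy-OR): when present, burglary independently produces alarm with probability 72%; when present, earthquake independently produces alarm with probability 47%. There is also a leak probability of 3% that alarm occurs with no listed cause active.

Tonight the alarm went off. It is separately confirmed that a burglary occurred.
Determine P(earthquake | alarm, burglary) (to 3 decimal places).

P(earthquake | alarm, burglary) ≈ 0.205

Under noisy-OR, P(alarm | causes) = 1 − (1−0.03)·∏(1−qᵢ) over the active causes.
Weight on earthquake=true, given the evidence: 0.856052×0.18 = 0.154089
Normalizer over all consistent configurations: 0.7284×0.82 + 0.856052×0.18 = 0.751377
Posterior = 0.154089 / 0.751377 ≈ 0.205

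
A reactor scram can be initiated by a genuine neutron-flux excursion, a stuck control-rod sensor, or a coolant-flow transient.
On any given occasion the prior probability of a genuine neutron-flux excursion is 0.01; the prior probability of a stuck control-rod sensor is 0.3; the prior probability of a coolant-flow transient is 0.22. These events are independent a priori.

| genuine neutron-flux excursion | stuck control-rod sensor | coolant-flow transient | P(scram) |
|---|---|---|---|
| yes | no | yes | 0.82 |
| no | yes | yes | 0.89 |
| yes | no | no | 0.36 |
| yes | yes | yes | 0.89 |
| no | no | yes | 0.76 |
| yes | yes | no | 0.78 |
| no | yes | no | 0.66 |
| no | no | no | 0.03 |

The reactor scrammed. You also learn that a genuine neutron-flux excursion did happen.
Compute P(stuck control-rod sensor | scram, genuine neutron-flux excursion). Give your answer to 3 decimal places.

P(stuck control-rod sensor | scram, genuine neutron-flux excursion) ≈ 0.428

For the numerator, keep only stuck control-rod sensor=true terms: 0.182520 + 0.058740 = 0.241260
Normalizer over all consistent configurations: 0.36×0.7×0.78 + 0.82×0.7×0.22 + 0.78×0.3×0.78 + 0.89×0.3×0.22 = 0.564100
Posterior = 0.241260 / 0.564100 ≈ 0.428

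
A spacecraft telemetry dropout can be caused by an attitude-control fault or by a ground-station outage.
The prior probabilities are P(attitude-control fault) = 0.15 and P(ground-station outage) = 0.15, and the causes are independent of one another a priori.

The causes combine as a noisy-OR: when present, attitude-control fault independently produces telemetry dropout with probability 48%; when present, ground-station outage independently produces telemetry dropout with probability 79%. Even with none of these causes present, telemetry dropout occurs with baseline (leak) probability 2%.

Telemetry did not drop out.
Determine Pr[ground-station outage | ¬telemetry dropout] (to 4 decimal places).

Under noisy-OR, P(telemetry dropout | causes) = 1 − (1−0.02)·∏(1−qᵢ) over the active causes.
By total probability over the 4 (attitude-control fault, ground-station outage) configurations:
  P(¬telemetry dropout) = 0.98·0.85·0.85 + 0.2058·0.85·0.15 + 0.5096·0.15·0.85 + 0.107016·0.15·0.15
        = 0.708050 + 0.026239 + 0.064974 + 0.002408 = 0.801671
Keeping only the ground-station outage-present terms gives 0.028647, so
  P(ground-station outage | ¬telemetry dropout) = 0.028647 / 0.801671 ≈ 0.0357

Pr[ground-station outage | ¬telemetry dropout] ≈ 0.0357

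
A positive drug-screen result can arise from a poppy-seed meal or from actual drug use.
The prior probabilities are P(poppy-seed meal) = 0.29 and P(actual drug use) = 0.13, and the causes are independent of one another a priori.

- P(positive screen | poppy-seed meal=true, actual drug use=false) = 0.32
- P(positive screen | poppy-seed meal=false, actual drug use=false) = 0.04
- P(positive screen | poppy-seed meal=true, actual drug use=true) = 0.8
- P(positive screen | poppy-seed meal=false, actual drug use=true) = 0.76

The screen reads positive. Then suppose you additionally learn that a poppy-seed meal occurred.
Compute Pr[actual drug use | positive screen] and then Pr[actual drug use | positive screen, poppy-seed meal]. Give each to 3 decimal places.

P(positive screen) = 0.04×0.71×0.87 + 0.76×0.71×0.13 + 0.32×0.29×0.87 + 0.8×0.29×0.13 = 0.024708 + 0.070148 + 0.080736 + 0.030160 = 0.205752
Restricting to configurations with actual drug use present: 0.070148 + 0.030160 = 0.100308.
So P(actual drug use | positive screen) = 0.100308/0.205752 ≈ 0.488.

Now condition on the additional information:
By total probability over both values of actual drug use:
  P(positive screen | poppy-seed meal) = 0.32·0.87 + 0.8·0.13
        = 0.278400 + 0.104000 = 0.382400
Configurations with actual drug use contribute 0.104000, so
  P(actual drug use | positive screen, poppy-seed meal) = 0.104000 / 0.382400 ≈ 0.272
The drop from 0.488 to 0.272 is the explaining-away (discounting) effect.

Pr[actual drug use | positive screen] ≈ 0.488; Pr[actual drug use | positive screen, poppy-seed meal] ≈ 0.272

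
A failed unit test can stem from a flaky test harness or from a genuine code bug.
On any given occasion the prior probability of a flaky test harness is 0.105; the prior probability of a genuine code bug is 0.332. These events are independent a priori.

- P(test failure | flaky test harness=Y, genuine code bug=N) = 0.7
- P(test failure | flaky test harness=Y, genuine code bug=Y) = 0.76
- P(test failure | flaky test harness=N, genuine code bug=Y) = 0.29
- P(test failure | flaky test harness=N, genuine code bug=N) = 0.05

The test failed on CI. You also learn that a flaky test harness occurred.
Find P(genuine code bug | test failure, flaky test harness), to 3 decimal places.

P(genuine code bug | test failure, flaky test harness) ≈ 0.350

P(test failure | flaky test harness) = 0.7·0.668 + 0.76·0.332 = 0.467600 + 0.252320 = 0.719920
Restricting to configurations with genuine code bug present: 0.76·0.332 = 0.252320.
P(genuine code bug | test failure, flaky test harness) = 0.252320 / 0.719920 ≈ 0.350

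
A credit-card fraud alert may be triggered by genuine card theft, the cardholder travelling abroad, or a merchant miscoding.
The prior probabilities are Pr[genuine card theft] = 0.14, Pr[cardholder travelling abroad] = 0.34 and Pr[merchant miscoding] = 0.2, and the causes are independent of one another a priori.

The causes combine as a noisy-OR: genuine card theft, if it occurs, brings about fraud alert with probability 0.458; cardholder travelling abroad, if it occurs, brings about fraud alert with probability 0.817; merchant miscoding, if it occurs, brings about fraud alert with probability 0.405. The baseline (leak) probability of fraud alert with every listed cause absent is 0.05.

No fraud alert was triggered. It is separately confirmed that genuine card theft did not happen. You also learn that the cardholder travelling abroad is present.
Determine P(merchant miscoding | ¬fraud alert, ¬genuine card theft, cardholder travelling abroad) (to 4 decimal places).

Under noisy-OR, P(fraud alert | causes) = 1 − (1−0.05)·∏(1−qᵢ) over the active causes.
P(¬fraud alert | ¬genuine card theft, cardholder travelling abroad) = 0.17385×0.8 + 0.103441×0.2 = 0.139080 + 0.020688 = 0.159768
The merchant miscoding-present share is 0.103441×0.2 = 0.020688.
P(merchant miscoding | ¬fraud alert, ¬genuine card theft, cardholder travelling abroad) = 0.020688 / 0.159768 ≈ 0.1295

P(merchant miscoding | ¬fraud alert, ¬genuine card theft, cardholder travelling abroad) ≈ 0.1295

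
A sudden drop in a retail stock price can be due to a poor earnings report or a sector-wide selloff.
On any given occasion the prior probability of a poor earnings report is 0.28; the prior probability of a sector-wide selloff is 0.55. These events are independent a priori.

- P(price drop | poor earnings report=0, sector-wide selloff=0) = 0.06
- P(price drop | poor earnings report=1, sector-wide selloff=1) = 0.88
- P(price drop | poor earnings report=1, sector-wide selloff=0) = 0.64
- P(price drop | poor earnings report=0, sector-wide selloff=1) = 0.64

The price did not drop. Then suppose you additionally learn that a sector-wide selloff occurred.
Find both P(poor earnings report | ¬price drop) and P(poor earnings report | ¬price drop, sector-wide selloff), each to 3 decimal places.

For the numerator, keep only poor earnings report=true terms: 0.045360 + 0.018480 = 0.063840
The normalizing constant is 0.94*0.72*0.45 + 0.36*0.72*0.55 + 0.36*0.28*0.45 + 0.12*0.28*0.55 = 0.510960
Posterior = 0.063840 / 0.510960 ≈ 0.125

With the extra evidence:
Weight on poor earnings report=true, given the evidence: 0.12*0.28 = 0.033600
Denominator P(¬price drop | sector-wide selloff): 0.36*0.72 + 0.12*0.28 = 0.292800
P(poor earnings report | ¬price drop, sector-wide selloff) = 0.033600/0.292800 ≈ 0.115

P(poor earnings report | ¬price drop) ≈ 0.125; P(poor earnings report | ¬price drop, sector-wide selloff) ≈ 0.115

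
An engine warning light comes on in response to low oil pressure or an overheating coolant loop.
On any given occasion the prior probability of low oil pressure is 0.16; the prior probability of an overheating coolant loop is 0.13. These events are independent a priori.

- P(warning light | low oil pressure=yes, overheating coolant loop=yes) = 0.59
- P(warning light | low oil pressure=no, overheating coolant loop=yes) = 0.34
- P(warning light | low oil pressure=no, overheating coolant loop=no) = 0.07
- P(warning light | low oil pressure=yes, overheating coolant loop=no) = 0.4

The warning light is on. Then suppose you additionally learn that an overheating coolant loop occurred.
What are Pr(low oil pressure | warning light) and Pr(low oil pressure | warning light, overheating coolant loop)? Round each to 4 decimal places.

Pr(low oil pressure | warning light) ≈ 0.4349; Pr(low oil pressure | warning light, overheating coolant loop) ≈ 0.2484

Sum P(warning light|·) weighted by the priors over the 4 (low oil pressure, overheating coolant loop) configurations:
  P(warning light) = 0.07*0.84*0.87 + 0.34*0.84*0.13 + 0.4*0.16*0.87 + 0.59*0.16*0.13
        = 0.051156 + 0.037128 + 0.055680 + 0.012272 = 0.156236
Keeping only the low oil pressure-present terms gives 0.067952, so
  P(low oil pressure | warning light) = 0.067952 / 0.156236 ≈ 0.4349

With the extra evidence:
Weight on low oil pressure=true, given the evidence: 0.59*0.16 = 0.094400
Denominator P(warning light | overheating coolant loop): 0.34*0.84 + 0.59*0.16 = 0.380000
Posterior = 0.094400 / 0.380000 ≈ 0.2484
— overheating coolant loop explains away the evidence for low oil pressure.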